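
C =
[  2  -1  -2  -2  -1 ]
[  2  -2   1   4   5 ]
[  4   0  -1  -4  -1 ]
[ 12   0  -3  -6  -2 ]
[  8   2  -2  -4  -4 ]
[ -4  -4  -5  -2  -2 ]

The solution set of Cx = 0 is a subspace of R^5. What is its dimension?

Row reduce to echelon form.
R2 ← R2 − R1: [0, -1, 3, 6, 6]
R3 ← R3 − (2)·R1: [0, 2, 3, 0, 1]
R4 ← R4 − (6)·R1: [0, 6, 9, 6, 4]
R5 ← R5 − (4)·R1: [0, 6, 6, 4, 0]
R6 ← R6 + (2)·R1: [0, -6, -9, -6, -4]
R3 ← R3 + (2)·R2: [0, 0, 9, 12, 13]
R4 ← R4 + (6)·R2: [0, 0, 27, 42, 40]
R5 ← R5 + (6)·R2: [0, 0, 24, 40, 36]
R6 ← R6 − (6)·R2: [0, 0, -27, -42, -40]
R4 ← R4 − (3)·R3: [0, 0, 0, 6, 1]
R5 ← R5 − (8/3)·R3: [0, 0, 0, 8, 4/3]
R6 ← R6 + (3)·R3: [0, 0, 0, -6, -1]
R5 ← R5 − (4/3)·R4: [0, 0, 0, 0, 0]
R6 ← R6 + R4: [0, 0, 0, 0, 0]
4 nonzero rows, so rank(C) = 4.
C has 5 columns; by rank–nullity, nullity = 5 − 4 = 1.

1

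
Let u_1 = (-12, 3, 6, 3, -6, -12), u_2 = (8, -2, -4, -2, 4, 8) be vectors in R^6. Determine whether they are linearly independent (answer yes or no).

no

Form the matrix with these vectors as rows and row reduce.
R2 ← R2 + (2/3)·R1: [0, 0, 0, 0, 0, 0]
1 nonzero row, so the 2 vectors span a space of dimension 1.
Since 1 < 2, the vectors are linearly dependent.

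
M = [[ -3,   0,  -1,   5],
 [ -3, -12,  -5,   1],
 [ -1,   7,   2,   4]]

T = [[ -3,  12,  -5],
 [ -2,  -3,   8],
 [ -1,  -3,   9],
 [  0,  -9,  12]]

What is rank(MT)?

2

First compute MT:
[[ 10, -78,  66],
 [ 38,   6, -114],
 [-13, -75, 127]]
Now row reduce the product.
R2 ← R2 − (19/5)·R1: [0, 1512/5, -1824/5]
R3 ← R3 + (13/10)·R1: [0, -882/5, 1064/5]
R3 ← R3 + (7/12)·R2: [0, 0, 0]
2 nonzero rows, so rank(MT) = 2.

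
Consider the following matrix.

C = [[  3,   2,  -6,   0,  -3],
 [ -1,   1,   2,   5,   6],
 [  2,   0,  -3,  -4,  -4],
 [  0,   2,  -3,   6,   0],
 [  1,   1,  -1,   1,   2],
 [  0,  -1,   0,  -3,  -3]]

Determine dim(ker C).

2

Row reduce to echelon form.
R2 ← R2 + (1/3)·R1: [0, 5/3, 0, 5, 5]
R3 ← R3 − (2/3)·R1: [0, -4/3, 1, -4, -2]
R5 ← R5 − (1/3)·R1: [0, 1/3, 1, 1, 3]
R3 ← R3 + (4/5)·R2: [0, 0, 1, 0, 2]
R4 ← R4 − (6/5)·R2: [0, 0, -3, 0, -6]
R5 ← R5 − (1/5)·R2: [0, 0, 1, 0, 2]
R6 ← R6 + (3/5)·R2: [0, 0, 0, 0, 0]
R4 ← R4 + (3)·R3: [0, 0, 0, 0, 0]
R5 ← R5 − R3: [0, 0, 0, 0, 0]
3 nonzero rows, so rank(C) = 3.
C has 5 columns; by rank–nullity, nullity = 5 − 3 = 2.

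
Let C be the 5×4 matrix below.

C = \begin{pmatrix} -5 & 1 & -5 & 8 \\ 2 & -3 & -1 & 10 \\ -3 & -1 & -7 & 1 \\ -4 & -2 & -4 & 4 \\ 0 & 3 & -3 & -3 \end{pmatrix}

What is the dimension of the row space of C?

Row reduce to echelon form.
R2 ← R2 + (2/5)·R1: [0, -13/5, -3, 66/5]
R3 ← R3 − (3/5)·R1: [0, -8/5, -4, -19/5]
R4 ← R4 − (4/5)·R1: [0, -14/5, 0, -12/5]
R3 ← R3 − (8/13)·R2: [0, 0, -28/13, -155/13]
R4 ← R4 − (14/13)·R2: [0, 0, 42/13, -216/13]
R5 ← R5 + (15/13)·R2: [0, 0, -84/13, 159/13]
R4 ← R4 + (3/2)·R3: [0, 0, 0, -69/2]
R5 ← R5 − (3)·R3: [0, 0, 0, 48]
R5 ← R5 + (32/23)·R4: [0, 0, 0, 0]
Echelon form has 4 nonzero rows, so rank(C) = 4.
The row space has dimension equal to the rank: 4.

4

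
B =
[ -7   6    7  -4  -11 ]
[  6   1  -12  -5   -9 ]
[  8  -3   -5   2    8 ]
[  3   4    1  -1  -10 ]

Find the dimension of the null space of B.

Row reduce to echelon form.
R2 ← R2 + (6/7)·R1: [0, 43/7, -6, -59/7, -129/7]
R3 ← R3 + (8/7)·R1: [0, 27/7, 3, -18/7, -32/7]
R4 ← R4 + (3/7)·R1: [0, 46/7, 4, -19/7, -103/7]
R3 ← R3 − (27/43)·R2: [0, 0, 291/43, 117/43, 7]
R4 ← R4 − (46/43)·R2: [0, 0, 448/43, 271/43, 5]
R4 ← R4 − (448/291)·R3: [0, 0, 0, 205/97, -1681/291]
4 nonzero rows, so rank(B) = 4.
B has 5 columns; by rank–nullity, nullity = 5 − 4 = 1.

1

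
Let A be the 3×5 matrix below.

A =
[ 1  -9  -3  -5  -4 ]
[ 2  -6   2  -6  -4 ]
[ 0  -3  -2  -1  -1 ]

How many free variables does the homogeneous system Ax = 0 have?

Row reduce to echelon form.
R2 ← R2 − (2)·R1: [0, 12, 8, 4, 4]
R3 ← R3 + (1/4)·R2: [0, 0, 0, 0, 0]
2 nonzero rows, so rank(A) = 2.
A has 5 columns; by rank–nullity, nullity = 5 − 2 = 3.

3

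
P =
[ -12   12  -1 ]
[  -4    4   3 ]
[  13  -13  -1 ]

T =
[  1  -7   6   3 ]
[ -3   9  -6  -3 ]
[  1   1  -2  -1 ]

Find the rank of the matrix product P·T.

2

First compute PT:
[[-49, 191, -142, -71],
 [-13,  67, -54, -27],
 [ 51, -209, 158,  79]]
Now row reduce the product.
R2 ← R2 − (13/49)·R1: [0, 800/49, -800/49, -400/49]
R3 ← R3 + (51/49)·R1: [0, -500/49, 500/49, 250/49]
R3 ← R3 + (5/8)·R2: [0, 0, 0, 0]
2 nonzero rows, so rank(PT) = 2.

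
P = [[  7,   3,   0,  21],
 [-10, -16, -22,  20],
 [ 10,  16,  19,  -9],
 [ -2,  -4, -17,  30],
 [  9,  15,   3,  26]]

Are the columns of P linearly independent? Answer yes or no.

yes

Row reduce P to echelon form.
R2 ← R2 + (10/7)·R1: [0, -82/7, -22, 50]
R3 ← R3 − (10/7)·R1: [0, 82/7, 19, -39]
R4 ← R4 + (2/7)·R1: [0, -22/7, -17, 36]
R5 ← R5 − (9/7)·R1: [0, 78/7, 3, -1]
R3 ← R3 + R2: [0, 0, -3, 11]
R4 ← R4 − (11/41)·R2: [0, 0, -455/41, 926/41]
R5 ← R5 + (39/41)·R2: [0, 0, -735/41, 1909/41]
R4 ← R4 − (455/123)·R3: [0, 0, 0, -2227/123]
R5 ← R5 − (245/41)·R3: [0, 0, 0, -786/41]
R5 ← R5 − (18/17)·R4: [0, 0, 0, 0]
4 pivots among 4 columns.
Every column is a pivot column, so the columns are linearly independent.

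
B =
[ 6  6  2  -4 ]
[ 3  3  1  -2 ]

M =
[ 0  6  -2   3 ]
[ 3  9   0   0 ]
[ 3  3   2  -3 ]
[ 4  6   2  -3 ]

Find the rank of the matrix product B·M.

First compute BM:
[[  8,  72, -16,  24],
 [  4,  36,  -8,  12]]
Now row reduce the product.
R2 ← R2 − (1/2)·R1: [0, 0, 0, 0]
1 nonzero row, so rank(BM) = 1.

1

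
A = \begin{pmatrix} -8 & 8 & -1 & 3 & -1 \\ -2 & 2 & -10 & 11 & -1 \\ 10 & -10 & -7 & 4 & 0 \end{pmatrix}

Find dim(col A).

Row reduce to echelon form.
R2 ← R2 − (1/4)·R1: [0, 0, -39/4, 41/4, -3/4]
R3 ← R3 + (5/4)·R1: [0, 0, -33/4, 31/4, -5/4]
R3 ← R3 − (11/13)·R2: [0, 0, 0, -12/13, -8/13]
Echelon form has 3 nonzero rows, so rank(A) = 3.
The column space has dimension equal to the rank: 3.

3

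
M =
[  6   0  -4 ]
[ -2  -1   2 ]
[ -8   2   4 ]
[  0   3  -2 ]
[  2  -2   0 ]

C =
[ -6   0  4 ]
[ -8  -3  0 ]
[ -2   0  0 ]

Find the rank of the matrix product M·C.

2

First compute MC:
[[-28,   0,  24],
 [ 16,   3,  -8],
 [ 24,  -6, -32],
 [-20,  -9,   0],
 [  4,   6,   8]]
Now row reduce the product.
R2 ← R2 + (4/7)·R1: [0, 3, 40/7]
R3 ← R3 + (6/7)·R1: [0, -6, -80/7]
R4 ← R4 − (5/7)·R1: [0, -9, -120/7]
R5 ← R5 + (1/7)·R1: [0, 6, 80/7]
R3 ← R3 + (2)·R2: [0, 0, 0]
R4 ← R4 + (3)·R2: [0, 0, 0]
R5 ← R5 − (2)·R2: [0, 0, 0]
2 nonzero rows, so rank(MC) = 2.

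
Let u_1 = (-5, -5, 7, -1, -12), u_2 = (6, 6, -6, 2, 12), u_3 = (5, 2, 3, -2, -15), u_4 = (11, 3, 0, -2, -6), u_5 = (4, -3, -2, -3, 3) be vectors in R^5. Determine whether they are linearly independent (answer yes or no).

Form the matrix with these vectors as rows and row reduce.
R2 ← R2 + (6/5)·R1: [0, 0, 12/5, 4/5, -12/5]
R3 ← R3 + R1: [0, -3, 10, -3, -27]
R4 ← R4 + (11/5)·R1: [0, -8, 77/5, -21/5, -162/5]
R5 ← R5 + (4/5)·R1: [0, -7, 18/5, -19/5, -33/5]
Swap R2 ↔ R3
R4 ← R4 − (8/3)·R2: [0, 0, -169/15, 19/5, 198/5]
R5 ← R5 − (7/3)·R2: [0, 0, -296/15, 16/5, 282/5]
R4 ← R4 + (169/36)·R3: [0, 0, 0, 68/9, 85/3]
R5 ← R5 + (74/9)·R3: [0, 0, 0, 88/9, 110/3]
R5 ← R5 − (22/17)·R4: [0, 0, 0, 0, 0]
4 nonzero rows, so the 5 vectors span a space of dimension 4.
Since 4 < 5, the vectors are linearly dependent.

no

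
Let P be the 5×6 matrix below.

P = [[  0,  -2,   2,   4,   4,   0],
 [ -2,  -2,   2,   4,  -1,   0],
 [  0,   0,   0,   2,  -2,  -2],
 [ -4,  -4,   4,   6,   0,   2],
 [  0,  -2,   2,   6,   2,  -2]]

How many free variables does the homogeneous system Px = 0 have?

3

Row reduce to echelon form.
Swap R1 ↔ R2
R4 ← R4 − (2)·R1: [0, 0, 0, -2, 2, 2]
R5 ← R5 − R2: [0, 0, 0, 2, -2, -2]
R4 ← R4 + R3: [0, 0, 0, 0, 0, 0]
R5 ← R5 − R3: [0, 0, 0, 0, 0, 0]
3 nonzero rows, so rank(P) = 3.
P has 6 columns; by rank–nullity, nullity = 6 − 3 = 3.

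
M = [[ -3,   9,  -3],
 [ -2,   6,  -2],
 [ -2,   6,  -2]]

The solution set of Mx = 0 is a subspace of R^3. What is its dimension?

2

Row reduce to echelon form.
R2 ← R2 − (2/3)·R1: [0, 0, 0]
R3 ← R3 − (2/3)·R1: [0, 0, 0]
1 nonzero row, so rank(M) = 1.
M has 3 columns; by rank–nullity, nullity = 3 − 1 = 2.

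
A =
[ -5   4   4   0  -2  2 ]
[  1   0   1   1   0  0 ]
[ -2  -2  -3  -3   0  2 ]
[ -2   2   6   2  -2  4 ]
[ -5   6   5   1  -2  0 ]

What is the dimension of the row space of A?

Row reduce to echelon form.
R2 ← R2 + (1/5)·R1: [0, 4/5, 9/5, 1, -2/5, 2/5]
R3 ← R3 − (2/5)·R1: [0, -18/5, -23/5, -3, 4/5, 6/5]
R4 ← R4 − (2/5)·R1: [0, 2/5, 22/5, 2, -6/5, 16/5]
R5 ← R5 − R1: [0, 2, 1, 1, 0, -2]
R3 ← R3 + (9/2)·R2: [0, 0, 7/2, 3/2, -1, 3]
R4 ← R4 − (1/2)·R2: [0, 0, 7/2, 3/2, -1, 3]
R5 ← R5 − (5/2)·R2: [0, 0, -7/2, -3/2, 1, -3]
R4 ← R4 − R3: [0, 0, 0, 0, 0, 0]
R5 ← R5 + R3: [0, 0, 0, 0, 0, 0]
Echelon form has 3 nonzero rows, so rank(A) = 3.
The row space has dimension equal to the rank: 3.

3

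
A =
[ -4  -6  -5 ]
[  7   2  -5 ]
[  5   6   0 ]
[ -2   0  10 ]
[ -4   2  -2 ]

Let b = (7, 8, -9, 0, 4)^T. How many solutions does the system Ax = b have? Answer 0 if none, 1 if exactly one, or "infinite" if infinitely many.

Row reduce the augmented matrix [A | b].
R2 ← R2 + (7/4)·R1: [0, -17/2, -55/4, 81/4]
R3 ← R3 + (5/4)·R1: [0, -3/2, -25/4, -1/4]
R4 ← R4 − (1/2)·R1: [0, 3, 25/2, -7/2]
R5 ← R5 − R1: [0, 8, 3, -3]
R3 ← R3 − (3/17)·R2: [0, 0, -65/17, -65/17]
R4 ← R4 + (6/17)·R2: [0, 0, 130/17, 62/17]
R5 ← R5 + (16/17)·R2: [0, 0, -169/17, 273/17]
R4 ← R4 + (2)·R3: [0, 0, 0, -4]
R5 ← R5 − (13/5)·R3: [0, 0, 0, 26]
R5 ← R5 + (13/2)·R4: [0, 0, 0, 0]
The echelon form has 4 nonzero rows; the last pivot sits in the augmented column, so rank(A) = 3 but rank([A|b]) = 4.
Since the ranks differ, the system is inconsistent.
It has no solutions.

0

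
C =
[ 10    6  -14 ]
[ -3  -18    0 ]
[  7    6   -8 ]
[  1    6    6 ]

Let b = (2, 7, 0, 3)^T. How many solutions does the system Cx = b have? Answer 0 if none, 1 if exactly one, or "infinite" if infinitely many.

0

Row reduce the augmented matrix [C | b].
R2 ← R2 + (3/10)·R1: [0, -81/5, -21/5, 38/5]
R3 ← R3 − (7/10)·R1: [0, 9/5, 9/5, -7/5]
R4 ← R4 − (1/10)·R1: [0, 27/5, 37/5, 14/5]
R3 ← R3 + (1/9)·R2: [0, 0, 4/3, -5/9]
R4 ← R4 + (1/3)·R2: [0, 0, 6, 16/3]
R4 ← R4 − (9/2)·R3: [0, 0, 0, 47/6]
The echelon form has 4 nonzero rows; the last pivot sits in the augmented column, so rank(C) = 3 but rank([C|b]) = 4.
Since the ranks differ, the system is inconsistent.
It has no solutions.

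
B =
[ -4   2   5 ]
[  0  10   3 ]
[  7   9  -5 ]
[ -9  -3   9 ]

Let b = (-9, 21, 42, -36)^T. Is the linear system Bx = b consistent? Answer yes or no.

Row reduce the augmented matrix [B | b].
R3 ← R3 + (7/4)·R1: [0, 25/2, 15/4, 105/4]
R4 ← R4 − (9/4)·R1: [0, -15/2, -9/4, -63/4]
R3 ← R3 − (5/4)·R2: [0, 0, 0, 0]
R4 ← R4 + (3/4)·R2: [0, 0, 0, 0]
The echelon form has 2 nonzero rows, and every pivot lies in the first 3 columns, so rank(B) = rank([B|b]) = 2.
The system is consistent.

yes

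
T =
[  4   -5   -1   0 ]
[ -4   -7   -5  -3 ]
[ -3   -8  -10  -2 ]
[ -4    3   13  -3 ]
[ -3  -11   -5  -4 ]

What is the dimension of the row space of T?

3

Row reduce to echelon form.
R2 ← R2 + R1: [0, -12, -6, -3]
R3 ← R3 + (3/4)·R1: [0, -47/4, -43/4, -2]
R4 ← R4 + R1: [0, -2, 12, -3]
R5 ← R5 + (3/4)·R1: [0, -59/4, -23/4, -4]
R3 ← R3 − (47/48)·R2: [0, 0, -39/8, 15/16]
R4 ← R4 − (1/6)·R2: [0, 0, 13, -5/2]
R5 ← R5 − (59/48)·R2: [0, 0, 13/8, -5/16]
R4 ← R4 + (8/3)·R3: [0, 0, 0, 0]
R5 ← R5 + (1/3)·R3: [0, 0, 0, 0]
Echelon form has 3 nonzero rows, so rank(T) = 3.
The row space has dimension equal to the rank: 3.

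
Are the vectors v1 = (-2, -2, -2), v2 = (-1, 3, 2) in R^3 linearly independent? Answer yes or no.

Form the matrix with these vectors as rows and row reduce.
R2 ← R2 − (1/2)·R1: [0, 4, 3]
2 nonzero rows, so the 2 vectors span a space of dimension 2.
Since 2 = 2, the vectors are linearly independent.

yes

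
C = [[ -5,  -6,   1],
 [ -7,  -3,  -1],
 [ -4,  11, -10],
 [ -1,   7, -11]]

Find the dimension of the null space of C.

0

Row reduce to echelon form.
R2 ← R2 − (7/5)·R1: [0, 27/5, -12/5]
R3 ← R3 − (4/5)·R1: [0, 79/5, -54/5]
R4 ← R4 − (1/5)·R1: [0, 41/5, -56/5]
R3 ← R3 − (79/27)·R2: [0, 0, -34/9]
R4 ← R4 − (41/27)·R2: [0, 0, -68/9]
R4 ← R4 − (2)·R3: [0, 0, 0]
3 nonzero rows, so rank(C) = 3.
C has 3 columns; by rank–nullity, nullity = 3 − 3 = 0.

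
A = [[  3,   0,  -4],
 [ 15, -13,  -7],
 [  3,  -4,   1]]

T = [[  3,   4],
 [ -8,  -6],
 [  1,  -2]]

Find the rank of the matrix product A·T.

First compute AT:
[[  5,  20],
 [142, 152],
 [ 42,  34]]
Now row reduce the product.
R2 ← R2 − (142/5)·R1: [0, -416]
R3 ← R3 − (42/5)·R1: [0, -134]
R3 ← R3 − (67/208)·R2: [0, 0]
2 nonzero rows, so rank(AT) = 2.

2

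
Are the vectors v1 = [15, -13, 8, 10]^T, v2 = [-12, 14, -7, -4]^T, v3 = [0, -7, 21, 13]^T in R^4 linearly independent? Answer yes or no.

Form the matrix with these vectors as rows and row reduce.
R2 ← R2 + (4/5)·R1: [0, 18/5, -3/5, 4]
R3 ← R3 + (35/18)·R2: [0, 0, 119/6, 187/9]
3 nonzero rows, so the 3 vectors span a space of dimension 3.
Since 3 = 3, the vectors are linearly independent.

yes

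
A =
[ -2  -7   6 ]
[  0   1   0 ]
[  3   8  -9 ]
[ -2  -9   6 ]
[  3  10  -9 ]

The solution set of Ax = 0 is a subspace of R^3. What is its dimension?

Row reduce to echelon form.
R3 ← R3 + (3/2)·R1: [0, -5/2, 0]
R4 ← R4 − R1: [0, -2, 0]
R5 ← R5 + (3/2)·R1: [0, -1/2, 0]
R3 ← R3 + (5/2)·R2: [0, 0, 0]
R4 ← R4 + (2)·R2: [0, 0, 0]
R5 ← R5 + (1/2)·R2: [0, 0, 0]
2 nonzero rows, so rank(A) = 2.
A has 3 columns; by rank–nullity, nullity = 3 − 2 = 1.

1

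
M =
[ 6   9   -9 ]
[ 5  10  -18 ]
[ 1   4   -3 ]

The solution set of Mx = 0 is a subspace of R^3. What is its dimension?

0

Row reduce to echelon form.
R2 ← R2 − (5/6)·R1: [0, 5/2, -21/2]
R3 ← R3 − (1/6)·R1: [0, 5/2, -3/2]
R3 ← R3 − R2: [0, 0, 9]
3 nonzero rows, so rank(M) = 3.
M has 3 columns; by rank–nullity, nullity = 3 − 3 = 0.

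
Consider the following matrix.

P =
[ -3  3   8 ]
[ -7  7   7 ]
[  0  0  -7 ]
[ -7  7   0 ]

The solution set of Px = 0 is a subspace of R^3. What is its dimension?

Row reduce to echelon form.
R2 ← R2 − (7/3)·R1: [0, 0, -35/3]
R4 ← R4 − (7/3)·R1: [0, 0, -56/3]
R3 ← R3 − (3/5)·R2: [0, 0, 0]
R4 ← R4 − (8/5)·R2: [0, 0, 0]
2 nonzero rows, so rank(P) = 2.
P has 3 columns; by rank–nullity, nullity = 3 − 2 = 1.

1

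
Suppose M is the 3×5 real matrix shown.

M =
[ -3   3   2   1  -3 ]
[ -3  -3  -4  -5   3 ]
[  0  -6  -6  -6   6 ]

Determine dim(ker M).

Row reduce to echelon form.
R2 ← R2 − R1: [0, -6, -6, -6, 6]
R3 ← R3 − R2: [0, 0, 0, 0, 0]
2 nonzero rows, so rank(M) = 2.
M has 5 columns; by rank–nullity, nullity = 5 − 2 = 3.

3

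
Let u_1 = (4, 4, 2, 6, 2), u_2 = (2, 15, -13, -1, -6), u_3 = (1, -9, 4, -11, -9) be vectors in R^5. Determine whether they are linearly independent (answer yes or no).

yes

Form the matrix with these vectors as rows and row reduce.
R2 ← R2 − (1/2)·R1: [0, 13, -14, -4, -7]
R3 ← R3 − (1/4)·R1: [0, -10, 7/2, -25/2, -19/2]
R3 ← R3 + (10/13)·R2: [0, 0, -189/26, -405/26, -387/26]
3 nonzero rows, so the 3 vectors span a space of dimension 3.
Since 3 = 3, the vectors are linearly independent.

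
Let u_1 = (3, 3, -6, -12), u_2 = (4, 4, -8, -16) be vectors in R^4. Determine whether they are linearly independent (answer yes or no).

no

Form the matrix with these vectors as rows and row reduce.
R2 ← R2 − (4/3)·R1: [0, 0, 0, 0]
1 nonzero row, so the 2 vectors span a space of dimension 1.
Since 1 < 2, the vectors are linearly dependent.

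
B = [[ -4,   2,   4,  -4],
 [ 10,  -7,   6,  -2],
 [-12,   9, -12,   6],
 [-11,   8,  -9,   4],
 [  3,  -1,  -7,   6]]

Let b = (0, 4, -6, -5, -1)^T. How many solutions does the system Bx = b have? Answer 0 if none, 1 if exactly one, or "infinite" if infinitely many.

Row reduce the augmented matrix [B | b].
R2 ← R2 + (5/2)·R1: [0, -2, 16, -12, 4]
R3 ← R3 − (3)·R1: [0, 3, -24, 18, -6]
R4 ← R4 − (11/4)·R1: [0, 5/2, -20, 15, -5]
R5 ← R5 + (3/4)·R1: [0, 1/2, -4, 3, -1]
R3 ← R3 + (3/2)·R2: [0, 0, 0, 0, 0]
R4 ← R4 + (5/4)·R2: [0, 0, 0, 0, 0]
R5 ← R5 + (1/4)·R2: [0, 0, 0, 0, 0]
The echelon form has 2 nonzero rows, and every pivot lies in the first 4 columns, so rank(B) = rank([B|b]) = 2.
The system is consistent.
rank = 2 < 4 unknowns, so there are infinitely many solutions.

infinite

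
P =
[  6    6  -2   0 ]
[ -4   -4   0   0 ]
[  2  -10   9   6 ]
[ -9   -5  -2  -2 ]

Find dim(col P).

Row reduce to echelon form.
R2 ← R2 + (2/3)·R1: [0, 0, -4/3, 0]
R3 ← R3 − (1/3)·R1: [0, -12, 29/3, 6]
R4 ← R4 + (3/2)·R1: [0, 4, -5, -2]
Swap R2 ↔ R3
R4 ← R4 + (1/3)·R2: [0, 0, -16/9, 0]
R4 ← R4 − (4/3)·R3: [0, 0, 0, 0]
Echelon form has 3 nonzero rows, so rank(P) = 3.
The column space has dimension equal to the rank: 3.

3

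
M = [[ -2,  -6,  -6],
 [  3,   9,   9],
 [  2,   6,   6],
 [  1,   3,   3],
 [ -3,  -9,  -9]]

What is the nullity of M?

Row reduce to echelon form.
R2 ← R2 + (3/2)·R1: [0, 0, 0]
R3 ← R3 + R1: [0, 0, 0]
R4 ← R4 + (1/2)·R1: [0, 0, 0]
R5 ← R5 − (3/2)·R1: [0, 0, 0]
1 nonzero row, so rank(M) = 1.
M has 3 columns; by rank–nullity, nullity = 3 − 1 = 2.

2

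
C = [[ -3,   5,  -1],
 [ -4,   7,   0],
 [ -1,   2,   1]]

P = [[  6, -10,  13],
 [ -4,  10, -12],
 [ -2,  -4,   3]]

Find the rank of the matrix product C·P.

2

First compute CP:
[[-36,  84, -102],
 [-52, 110, -136],
 [-16,  26, -34]]
Now row reduce the product.
R2 ← R2 − (13/9)·R1: [0, -34/3, 34/3]
R3 ← R3 − (4/9)·R1: [0, -34/3, 34/3]
R3 ← R3 − R2: [0, 0, 0]
2 nonzero rows, so rank(CP) = 2.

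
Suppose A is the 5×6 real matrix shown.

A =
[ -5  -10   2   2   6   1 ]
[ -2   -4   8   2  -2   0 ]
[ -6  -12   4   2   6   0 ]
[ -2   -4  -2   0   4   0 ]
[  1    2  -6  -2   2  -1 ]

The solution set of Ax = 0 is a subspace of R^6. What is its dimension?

3

Row reduce to echelon form.
R2 ← R2 − (2/5)·R1: [0, 0, 36/5, 6/5, -22/5, -2/5]
R3 ← R3 − (6/5)·R1: [0, 0, 8/5, -2/5, -6/5, -6/5]
R4 ← R4 − (2/5)·R1: [0, 0, -14/5, -4/5, 8/5, -2/5]
R5 ← R5 + (1/5)·R1: [0, 0, -28/5, -8/5, 16/5, -4/5]
R3 ← R3 − (2/9)·R2: [0, 0, 0, -2/3, -2/9, -10/9]
R4 ← R4 + (7/18)·R2: [0, 0, 0, -1/3, -1/9, -5/9]
R5 ← R5 + (7/9)·R2: [0, 0, 0, -2/3, -2/9, -10/9]
R4 ← R4 − (1/2)·R3: [0, 0, 0, 0, 0, 0]
R5 ← R5 − R3: [0, 0, 0, 0, 0, 0]
3 nonzero rows, so rank(A) = 3.
A has 6 columns; by rank–nullity, nullity = 6 − 3 = 3.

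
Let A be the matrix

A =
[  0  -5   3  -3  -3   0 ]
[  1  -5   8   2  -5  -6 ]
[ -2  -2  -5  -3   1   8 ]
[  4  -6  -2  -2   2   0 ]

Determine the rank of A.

Row reduce to echelon form.
Swap R1 ↔ R2
R3 ← R3 + (2)·R1: [0, -12, 11, 1, -9, -4]
R4 ← R4 − (4)·R1: [0, 14, -34, -10, 22, 24]
R3 ← R3 − (12/5)·R2: [0, 0, 19/5, 41/5, -9/5, -4]
R4 ← R4 + (14/5)·R2: [0, 0, -128/5, -92/5, 68/5, 24]
R4 ← R4 + (128/19)·R3: [0, 0, 0, 700/19, 28/19, -56/19]
Echelon form has 4 nonzero rows, so rank(A) = 4.

4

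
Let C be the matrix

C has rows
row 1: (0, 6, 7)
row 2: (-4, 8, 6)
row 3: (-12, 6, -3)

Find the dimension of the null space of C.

Row reduce to echelon form.
Swap R1 ↔ R2
R3 ← R3 − (3)·R1: [0, -18, -21]
R3 ← R3 + (3)·R2: [0, 0, 0]
2 nonzero rows, so rank(C) = 2.
C has 3 columns; by rank–nullity, nullity = 3 − 2 = 1.

1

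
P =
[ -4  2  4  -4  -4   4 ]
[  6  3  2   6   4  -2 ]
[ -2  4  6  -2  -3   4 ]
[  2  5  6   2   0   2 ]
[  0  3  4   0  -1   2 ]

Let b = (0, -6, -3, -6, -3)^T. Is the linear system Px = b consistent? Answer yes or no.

Row reduce the augmented matrix [P | b].
R2 ← R2 + (3/2)·R1: [0, 6, 8, 0, -2, 4, -6]
R3 ← R3 − (1/2)·R1: [0, 3, 4, 0, -1, 2, -3]
R4 ← R4 + (1/2)·R1: [0, 6, 8, 0, -2, 4, -6]
R3 ← R3 − (1/2)·R2: [0, 0, 0, 0, 0, 0, 0]
R4 ← R4 − R2: [0, 0, 0, 0, 0, 0, 0]
R5 ← R5 − (1/2)·R2: [0, 0, 0, 0, 0, 0, 0]
The echelon form has 2 nonzero rows, and every pivot lies in the first 6 columns, so rank(P) = rank([P|b]) = 2.
The system is consistent.

yes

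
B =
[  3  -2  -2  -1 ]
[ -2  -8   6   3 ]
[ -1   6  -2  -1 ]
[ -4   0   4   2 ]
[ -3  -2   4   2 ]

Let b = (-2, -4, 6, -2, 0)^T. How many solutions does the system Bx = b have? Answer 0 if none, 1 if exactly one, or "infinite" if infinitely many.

0

Row reduce the augmented matrix [B | b].
R2 ← R2 + (2/3)·R1: [0, -28/3, 14/3, 7/3, -16/3]
R3 ← R3 + (1/3)·R1: [0, 16/3, -8/3, -4/3, 16/3]
R4 ← R4 + (4/3)·R1: [0, -8/3, 4/3, 2/3, -14/3]
R5 ← R5 + R1: [0, -4, 2, 1, -2]
R3 ← R3 + (4/7)·R2: [0, 0, 0, 0, 16/7]
R4 ← R4 − (2/7)·R2: [0, 0, 0, 0, -22/7]
R5 ← R5 − (3/7)·R2: [0, 0, 0, 0, 2/7]
R4 ← R4 + (11/8)·R3: [0, 0, 0, 0, 0]
R5 ← R5 − (1/8)·R3: [0, 0, 0, 0, 0]
The echelon form has 3 nonzero rows; the last pivot sits in the augmented column, so rank(B) = 2 but rank([B|b]) = 3.
Since the ranks differ, the system is inconsistent.
It has no solutions.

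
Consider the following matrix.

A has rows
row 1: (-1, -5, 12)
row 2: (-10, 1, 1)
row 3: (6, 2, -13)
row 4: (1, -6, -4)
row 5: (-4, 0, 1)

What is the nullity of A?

0

Row reduce to echelon form.
R2 ← R2 − (10)·R1: [0, 51, -119]
R3 ← R3 + (6)·R1: [0, -28, 59]
R4 ← R4 + R1: [0, -11, 8]
R5 ← R5 − (4)·R1: [0, 20, -47]
R3 ← R3 + (28/51)·R2: [0, 0, -19/3]
R4 ← R4 + (11/51)·R2: [0, 0, -53/3]
R5 ← R5 − (20/51)·R2: [0, 0, -1/3]
R4 ← R4 − (53/19)·R3: [0, 0, 0]
R5 ← R5 − (1/19)·R3: [0, 0, 0]
3 nonzero rows, so rank(A) = 3.
A has 3 columns; by rank–nullity, nullity = 3 − 3 = 0.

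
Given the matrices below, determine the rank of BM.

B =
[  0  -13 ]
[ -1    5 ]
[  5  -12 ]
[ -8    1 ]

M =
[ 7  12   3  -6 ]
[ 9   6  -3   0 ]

First compute BM:
[[-117, -78,  39,   0],
 [ 38,  18, -18,   6],
 [-73, -12,  51, -30],
 [-47, -90, -27,  48]]
Now row reduce the product.
R2 ← R2 + (38/117)·R1: [0, -22/3, -16/3, 6]
R3 ← R3 − (73/117)·R1: [0, 110/3, 80/3, -30]
R4 ← R4 − (47/117)·R1: [0, -176/3, -128/3, 48]
R3 ← R3 + (5)·R2: [0, 0, 0, 0]
R4 ← R4 − (8)·R2: [0, 0, 0, 0]
2 nonzero rows, so rank(BM) = 2.

2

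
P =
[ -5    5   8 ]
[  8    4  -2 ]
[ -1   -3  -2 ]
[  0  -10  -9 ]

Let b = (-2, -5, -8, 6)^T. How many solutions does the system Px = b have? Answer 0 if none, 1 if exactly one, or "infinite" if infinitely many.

0

Row reduce the augmented matrix [P | b].
R2 ← R2 + (8/5)·R1: [0, 12, 54/5, -41/5]
R3 ← R3 − (1/5)·R1: [0, -4, -18/5, -38/5]
R3 ← R3 + (1/3)·R2: [0, 0, 0, -31/3]
R4 ← R4 + (5/6)·R2: [0, 0, 0, -5/6]
R4 ← R4 − (5/62)·R3: [0, 0, 0, 0]
The echelon form has 3 nonzero rows; the last pivot sits in the augmented column, so rank(P) = 2 but rank([P|b]) = 3.
Since the ranks differ, the system is inconsistent.
It has no solutions.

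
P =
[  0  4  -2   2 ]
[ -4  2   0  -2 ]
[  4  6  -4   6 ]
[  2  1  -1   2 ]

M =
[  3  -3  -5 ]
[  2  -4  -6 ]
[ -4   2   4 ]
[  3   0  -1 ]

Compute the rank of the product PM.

2

First compute PM:
[[ 22, -20, -34],
 [-14,   4,  10],
 [ 58, -44, -78],
 [ 18, -12, -22]]
Now row reduce the product.
R2 ← R2 + (7/11)·R1: [0, -96/11, -128/11]
R3 ← R3 − (29/11)·R1: [0, 96/11, 128/11]
R4 ← R4 − (9/11)·R1: [0, 48/11, 64/11]
R3 ← R3 + R2: [0, 0, 0]
R4 ← R4 + (1/2)·R2: [0, 0, 0]
2 nonzero rows, so rank(PM) = 2.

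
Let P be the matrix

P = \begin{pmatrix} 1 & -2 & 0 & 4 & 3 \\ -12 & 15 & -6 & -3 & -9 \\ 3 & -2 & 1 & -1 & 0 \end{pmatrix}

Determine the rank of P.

Row reduce to echelon form.
R2 ← R2 + (12)·R1: [0, -9, -6, 45, 27]
R3 ← R3 − (3)·R1: [0, 4, 1, -13, -9]
R3 ← R3 + (4/9)·R2: [0, 0, -5/3, 7, 3]
Echelon form has 3 nonzero rows, so rank(P) = 3.

3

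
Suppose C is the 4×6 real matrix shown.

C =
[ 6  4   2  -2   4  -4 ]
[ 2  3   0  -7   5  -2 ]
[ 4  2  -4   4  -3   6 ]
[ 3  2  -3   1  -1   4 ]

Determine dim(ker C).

3

Row reduce to echelon form.
R2 ← R2 − (1/3)·R1: [0, 5/3, -2/3, -19/3, 11/3, -2/3]
R3 ← R3 − (2/3)·R1: [0, -2/3, -16/3, 16/3, -17/3, 26/3]
R4 ← R4 − (1/2)·R1: [0, 0, -4, 2, -3, 6]
R3 ← R3 + (2/5)·R2: [0, 0, -28/5, 14/5, -21/5, 42/5]
R4 ← R4 − (5/7)·R3: [0, 0, 0, 0, 0, 0]
3 nonzero rows, so rank(C) = 3.
C has 6 columns; by rank–nullity, nullity = 6 − 3 = 3.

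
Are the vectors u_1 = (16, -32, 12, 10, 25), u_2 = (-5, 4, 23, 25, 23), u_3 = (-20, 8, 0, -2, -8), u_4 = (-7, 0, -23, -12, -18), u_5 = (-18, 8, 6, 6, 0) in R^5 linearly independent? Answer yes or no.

no

Form the matrix with these vectors as rows and row reduce.
R2 ← R2 + (5/16)·R1: [0, -6, 107/4, 225/8, 493/16]
R3 ← R3 + (5/4)·R1: [0, -32, 15, 21/2, 93/4]
R4 ← R4 + (7/16)·R1: [0, -14, -71/4, -61/8, -113/16]
R5 ← R5 + (9/8)·R1: [0, -28, 39/2, 69/4, 225/8]
R3 ← R3 − (16/3)·R2: [0, 0, -383/3, -279/2, -1693/12]
R4 ← R4 − (7/3)·R2: [0, 0, -481/6, -293/4, -1895/24]
R5 ← R5 − (14/3)·R2: [0, 0, -316/3, -114, -347/3]
R4 ← R4 − (481/766)·R3: [0, 0, 0, 5495/383, 7379/766]
R5 ← R5 − (316/383)·R3: [0, 0, 0, 420/383, 282/383]
R5 ← R5 − (12/157)·R4: [0, 0, 0, 0, 0]
4 nonzero rows, so the 5 vectors span a space of dimension 4.
Since 4 < 5, the vectors are linearly dependent.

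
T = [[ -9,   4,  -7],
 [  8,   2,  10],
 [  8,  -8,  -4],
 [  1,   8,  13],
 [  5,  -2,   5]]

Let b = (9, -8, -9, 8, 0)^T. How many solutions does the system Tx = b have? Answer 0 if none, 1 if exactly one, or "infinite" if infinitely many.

0

Row reduce the augmented matrix [T | b].
R2 ← R2 + (8/9)·R1: [0, 50/9, 34/9, 0]
R3 ← R3 + (8/9)·R1: [0, -40/9, -92/9, -1]
R4 ← R4 + (1/9)·R1: [0, 76/9, 110/9, 9]
R5 ← R5 + (5/9)·R1: [0, 2/9, 10/9, 5]
R3 ← R3 + (4/5)·R2: [0, 0, -36/5, -1]
R4 ← R4 − (38/25)·R2: [0, 0, 162/25, 9]
R5 ← R5 − (1/25)·R2: [0, 0, 24/25, 5]
R4 ← R4 + (9/10)·R3: [0, 0, 0, 81/10]
R5 ← R5 + (2/15)·R3: [0, 0, 0, 73/15]
R5 ← R5 − (146/243)·R4: [0, 0, 0, 0]
The echelon form has 4 nonzero rows; the last pivot sits in the augmented column, so rank(T) = 3 but rank([T|b]) = 4.
Since the ranks differ, the system is inconsistent.
It has no solutions.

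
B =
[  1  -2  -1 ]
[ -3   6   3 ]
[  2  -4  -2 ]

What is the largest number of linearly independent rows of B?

1

Row reduce to echelon form.
R2 ← R2 + (3)·R1: [0, 0, 0]
R3 ← R3 − (2)·R1: [0, 0, 0]
Echelon form has 1 nonzero row, so rank(B) = 1.
The rank gives the maximum number of linearly independent rows: 1.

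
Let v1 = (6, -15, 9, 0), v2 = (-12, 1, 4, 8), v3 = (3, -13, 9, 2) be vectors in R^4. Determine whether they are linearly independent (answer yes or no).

Form the matrix with these vectors as rows and row reduce.
R2 ← R2 + (2)·R1: [0, -29, 22, 8]
R3 ← R3 − (1/2)·R1: [0, -11/2, 9/2, 2]
R3 ← R3 − (11/58)·R2: [0, 0, 19/58, 14/29]
3 nonzero rows, so the 3 vectors span a space of dimension 3.
Since 3 = 3, the vectors are linearly independent.

yes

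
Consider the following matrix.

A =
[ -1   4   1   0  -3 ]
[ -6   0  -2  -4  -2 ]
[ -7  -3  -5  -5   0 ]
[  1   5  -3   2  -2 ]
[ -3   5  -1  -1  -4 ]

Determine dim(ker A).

2

Row reduce to echelon form.
R2 ← R2 − (6)·R1: [0, -24, -8, -4, 16]
R3 ← R3 − (7)·R1: [0, -31, -12, -5, 21]
R4 ← R4 + R1: [0, 9, -2, 2, -5]
R5 ← R5 − (3)·R1: [0, -7, -4, -1, 5]
R3 ← R3 − (31/24)·R2: [0, 0, -5/3, 1/6, 1/3]
R4 ← R4 + (3/8)·R2: [0, 0, -5, 1/2, 1]
R5 ← R5 − (7/24)·R2: [0, 0, -5/3, 1/6, 1/3]
R4 ← R4 − (3)·R3: [0, 0, 0, 0, 0]
R5 ← R5 − R3: [0, 0, 0, 0, 0]
3 nonzero rows, so rank(A) = 3.
A has 5 columns; by rank–nullity, nullity = 5 − 3 = 2.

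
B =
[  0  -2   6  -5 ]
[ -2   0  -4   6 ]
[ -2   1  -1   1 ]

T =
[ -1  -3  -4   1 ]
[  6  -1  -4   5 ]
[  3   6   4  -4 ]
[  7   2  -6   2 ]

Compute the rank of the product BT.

First compute BT:
[[-29,  28,  62, -44],
 [ 32,  -6, -44,  26],
 [ 12,   1,  -6,   9]]
Now row reduce the product.
R2 ← R2 + (32/29)·R1: [0, 722/29, 708/29, -654/29]
R3 ← R3 + (12/29)·R1: [0, 365/29, 570/29, -267/29]
R3 ← R3 − (365/722)·R2: [0, 0, 2640/361, 792/361]
3 nonzero rows, so rank(BT) = 3.

3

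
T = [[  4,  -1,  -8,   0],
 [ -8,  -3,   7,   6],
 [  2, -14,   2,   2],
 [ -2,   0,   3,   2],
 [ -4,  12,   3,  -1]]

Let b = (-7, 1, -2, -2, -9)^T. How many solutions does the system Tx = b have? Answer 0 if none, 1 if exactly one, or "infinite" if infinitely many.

Row reduce the augmented matrix [T | b].
R2 ← R2 + (2)·R1: [0, -5, -9, 6, -13]
R3 ← R3 − (1/2)·R1: [0, -27/2, 6, 2, 3/2]
R4 ← R4 + (1/2)·R1: [0, -1/2, -1, 2, -11/2]
R5 ← R5 + R1: [0, 11, -5, -1, -16]
R3 ← R3 − (27/10)·R2: [0, 0, 303/10, -71/5, 183/5]
R4 ← R4 − (1/10)·R2: [0, 0, -1/10, 7/5, -21/5]
R5 ← R5 + (11/5)·R2: [0, 0, -124/5, 61/5, -223/5]
R4 ← R4 + (1/303)·R3: [0, 0, 0, 410/303, -412/101]
R5 ← R5 + (248/303)·R3: [0, 0, 0, 175/303, -1479/101]
R5 ← R5 − (35/82)·R4: [0, 0, 0, 0, -529/41]
The echelon form has 5 nonzero rows; the last pivot sits in the augmented column, so rank(T) = 4 but rank([T|b]) = 5.
Since the ranks differ, the system is inconsistent.
It has no solutions.

0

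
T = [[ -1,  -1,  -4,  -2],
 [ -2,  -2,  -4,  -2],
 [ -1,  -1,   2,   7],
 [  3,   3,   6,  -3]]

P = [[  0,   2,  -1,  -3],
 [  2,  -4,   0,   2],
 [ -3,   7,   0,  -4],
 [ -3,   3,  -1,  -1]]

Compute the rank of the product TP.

3

First compute TP:
[[ 16, -32,   3,  19],
 [ 14, -30,   4,  20],
 [-29,  37,  -6, -14],
 [ -3,  27,   0, -24]]
Now row reduce the product.
R2 ← R2 − (7/8)·R1: [0, -2, 11/8, 27/8]
R3 ← R3 + (29/16)·R1: [0, -21, -9/16, 327/16]
R4 ← R4 + (3/16)·R1: [0, 21, 9/16, -327/16]
R3 ← R3 − (21/2)·R2: [0, 0, -15, -15]
R4 ← R4 + (21/2)·R2: [0, 0, 15, 15]
R4 ← R4 + R3: [0, 0, 0, 0]
3 nonzero rows, so rank(TP) = 3.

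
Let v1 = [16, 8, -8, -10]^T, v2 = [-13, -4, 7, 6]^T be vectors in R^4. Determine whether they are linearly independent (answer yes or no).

yes

Form the matrix with these vectors as rows and row reduce.
R2 ← R2 + (13/16)·R1: [0, 5/2, 1/2, -17/8]
2 nonzero rows, so the 2 vectors span a space of dimension 2.
Since 2 = 2, the vectors are linearly independent.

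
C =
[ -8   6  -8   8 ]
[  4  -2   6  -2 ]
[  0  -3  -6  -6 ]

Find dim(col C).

Row reduce to echelon form.
R2 ← R2 + (1/2)·R1: [0, 1, 2, 2]
R3 ← R3 + (3)·R2: [0, 0, 0, 0]
Echelon form has 2 nonzero rows, so rank(C) = 2.
The column space has dimension equal to the rank: 2.

2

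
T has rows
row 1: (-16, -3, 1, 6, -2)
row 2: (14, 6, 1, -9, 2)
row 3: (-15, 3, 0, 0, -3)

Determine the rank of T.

Row reduce to echelon form.
R2 ← R2 + (7/8)·R1: [0, 27/8, 15/8, -15/4, 1/4]
R3 ← R3 − (15/16)·R1: [0, 93/16, -15/16, -45/8, -9/8]
R3 ← R3 − (31/18)·R2: [0, 0, -25/6, 5/6, -14/9]
Echelon form has 3 nonzero rows, so rank(T) = 3.

3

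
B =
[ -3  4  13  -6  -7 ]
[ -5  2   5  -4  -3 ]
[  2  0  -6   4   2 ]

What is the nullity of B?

Row reduce to echelon form.
R2 ← R2 − (5/3)·R1: [0, -14/3, -50/3, 6, 26/3]
R3 ← R3 + (2/3)·R1: [0, 8/3, 8/3, 0, -8/3]
R3 ← R3 + (4/7)·R2: [0, 0, -48/7, 24/7, 16/7]
3 nonzero rows, so rank(B) = 3.
B has 5 columns; by rank–nullity, nullity = 5 − 3 = 2.

2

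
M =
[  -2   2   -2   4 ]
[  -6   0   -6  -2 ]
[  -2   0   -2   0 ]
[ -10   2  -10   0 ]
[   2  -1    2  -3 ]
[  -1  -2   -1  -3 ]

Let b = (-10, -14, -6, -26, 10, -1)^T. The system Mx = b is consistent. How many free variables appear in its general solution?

Row reduce the augmented matrix [M | b].
R2 ← R2 − (3)·R1: [0, -6, 0, -14, 16]
R3 ← R3 − R1: [0, -2, 0, -4, 4]
R4 ← R4 − (5)·R1: [0, -8, 0, -20, 24]
R5 ← R5 + R1: [0, 1, 0, 1, 0]
R6 ← R6 − (1/2)·R1: [0, -3, 0, -5, 4]
R3 ← R3 − (1/3)·R2: [0, 0, 0, 2/3, -4/3]
R4 ← R4 − (4/3)·R2: [0, 0, 0, -4/3, 8/3]
R5 ← R5 + (1/6)·R2: [0, 0, 0, -4/3, 8/3]
R6 ← R6 − (1/2)·R2: [0, 0, 0, 2, -4]
R4 ← R4 + (2)·R3: [0, 0, 0, 0, 0]
R5 ← R5 + (2)·R3: [0, 0, 0, 0, 0]
R6 ← R6 − (3)·R3: [0, 0, 0, 0, 0]
The echelon form has 3 nonzero rows, and every pivot lies in the first 4 columns, so rank(M) = rank([M|b]) = 3.
The system is consistent.
Free variables = (unknowns) − (rank) = 4 − 3 = 1.

1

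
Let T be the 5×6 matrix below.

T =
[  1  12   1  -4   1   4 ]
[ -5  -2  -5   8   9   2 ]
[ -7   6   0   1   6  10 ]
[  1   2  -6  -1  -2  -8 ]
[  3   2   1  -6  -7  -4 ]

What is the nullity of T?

Row reduce to echelon form.
R2 ← R2 + (5)·R1: [0, 58, 0, -12, 14, 22]
R3 ← R3 + (7)·R1: [0, 90, 7, -27, 13, 38]
R4 ← R4 − R1: [0, -10, -7, 3, -3, -12]
R5 ← R5 − (3)·R1: [0, -34, -2, 6, -10, -16]
R3 ← R3 − (45/29)·R2: [0, 0, 7, -243/29, -253/29, 112/29]
R4 ← R4 + (5/29)·R2: [0, 0, -7, 27/29, -17/29, -238/29]
R5 ← R5 + (17/29)·R2: [0, 0, -2, -30/29, -52/29, -90/29]
R4 ← R4 + R3: [0, 0, 0, -216/29, -270/29, -126/29]
R5 ← R5 + (2/7)·R3: [0, 0, 0, -24/7, -30/7, -2]
R5 ← R5 − (29/63)·R4: [0, 0, 0, 0, 0, 0]
4 nonzero rows, so rank(T) = 4.
T has 6 columns; by rank–nullity, nullity = 6 − 4 = 2.

2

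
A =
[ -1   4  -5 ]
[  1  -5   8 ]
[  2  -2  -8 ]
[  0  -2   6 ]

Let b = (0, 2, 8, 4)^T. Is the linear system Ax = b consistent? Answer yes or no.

no

Row reduce the augmented matrix [A | b].
R2 ← R2 + R1: [0, -1, 3, 2]
R3 ← R3 + (2)·R1: [0, 6, -18, 8]
R3 ← R3 + (6)·R2: [0, 0, 0, 20]
R4 ← R4 − (2)·R2: [0, 0, 0, 0]
The echelon form has 3 nonzero rows; the last pivot sits in the augmented column, so rank(A) = 2 but rank([A|b]) = 3.
Since the ranks differ, the system is inconsistent.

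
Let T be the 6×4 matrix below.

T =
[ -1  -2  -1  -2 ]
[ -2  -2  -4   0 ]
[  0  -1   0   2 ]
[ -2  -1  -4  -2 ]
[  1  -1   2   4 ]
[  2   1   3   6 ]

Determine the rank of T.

3

Row reduce to echelon form.
R2 ← R2 − (2)·R1: [0, 2, -2, 4]
R4 ← R4 − (2)·R1: [0, 3, -2, 2]
R5 ← R5 + R1: [0, -3, 1, 2]
R6 ← R6 + (2)·R1: [0, -3, 1, 2]
R3 ← R3 + (1/2)·R2: [0, 0, -1, 4]
R4 ← R4 − (3/2)·R2: [0, 0, 1, -4]
R5 ← R5 + (3/2)·R2: [0, 0, -2, 8]
R6 ← R6 + (3/2)·R2: [0, 0, -2, 8]
R4 ← R4 + R3: [0, 0, 0, 0]
R5 ← R5 − (2)·R3: [0, 0, 0, 0]
R6 ← R6 − (2)·R3: [0, 0, 0, 0]
Echelon form has 3 nonzero rows, so rank(T) = 3.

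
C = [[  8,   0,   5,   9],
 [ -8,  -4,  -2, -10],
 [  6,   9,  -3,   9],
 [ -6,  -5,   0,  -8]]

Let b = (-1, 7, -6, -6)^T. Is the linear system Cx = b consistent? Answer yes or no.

no

Row reduce the augmented matrix [C | b].
R2 ← R2 + R1: [0, -4, 3, -1, 6]
R3 ← R3 − (3/4)·R1: [0, 9, -27/4, 9/4, -21/4]
R4 ← R4 + (3/4)·R1: [0, -5, 15/4, -5/4, -27/4]
R3 ← R3 + (9/4)·R2: [0, 0, 0, 0, 33/4]
R4 ← R4 − (5/4)·R2: [0, 0, 0, 0, -57/4]
R4 ← R4 + (19/11)·R3: [0, 0, 0, 0, 0]
The echelon form has 3 nonzero rows; the last pivot sits in the augmented column, so rank(C) = 2 but rank([C|b]) = 3.
Since the ranks differ, the system is inconsistent.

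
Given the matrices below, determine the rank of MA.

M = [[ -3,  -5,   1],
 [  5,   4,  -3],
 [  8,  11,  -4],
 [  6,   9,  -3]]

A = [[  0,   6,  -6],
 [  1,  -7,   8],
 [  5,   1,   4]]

First compute MA:
[[  0,  18, -18],
 [-11,  -1, -10],
 [ -9, -33,  24],
 [ -6, -30,  24]]
Now row reduce the product.
Swap R1 ↔ R2
R3 ← R3 − (9/11)·R1: [0, -354/11, 354/11]
R4 ← R4 − (6/11)·R1: [0, -324/11, 324/11]
R3 ← R3 + (59/33)·R2: [0, 0, 0]
R4 ← R4 + (18/11)·R2: [0, 0, 0]
2 nonzero rows, so rank(MA) = 2.

2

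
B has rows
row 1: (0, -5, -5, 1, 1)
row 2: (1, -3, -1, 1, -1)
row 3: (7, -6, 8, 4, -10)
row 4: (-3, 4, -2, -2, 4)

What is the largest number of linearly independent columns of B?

2

Row reduce to echelon form.
Swap R1 ↔ R2
R3 ← R3 − (7)·R1: [0, 15, 15, -3, -3]
R4 ← R4 + (3)·R1: [0, -5, -5, 1, 1]
R3 ← R3 + (3)·R2: [0, 0, 0, 0, 0]
R4 ← R4 − R2: [0, 0, 0, 0, 0]
Echelon form has 2 nonzero rows, so rank(B) = 2.
The rank gives the maximum number of linearly independent columns: 2.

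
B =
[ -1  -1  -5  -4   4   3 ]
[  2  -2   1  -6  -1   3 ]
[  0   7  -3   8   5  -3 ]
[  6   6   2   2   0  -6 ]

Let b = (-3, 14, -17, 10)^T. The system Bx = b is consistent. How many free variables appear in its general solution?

2

Row reduce the augmented matrix [B | b].
R2 ← R2 + (2)·R1: [0, -4, -9, -14, 7, 9, 8]
R4 ← R4 + (6)·R1: [0, 0, -28, -22, 24, 12, -8]
R3 ← R3 + (7/4)·R2: [0, 0, -75/4, -33/2, 69/4, 51/4, -3]
R4 ← R4 − (112/75)·R3: [0, 0, 0, 66/25, -44/25, -176/25, -88/25]
The echelon form has 4 nonzero rows, and every pivot lies in the first 6 columns, so rank(B) = rank([B|b]) = 4.
The system is consistent.
Free variables = (unknowns) − (rank) = 6 − 4 = 2.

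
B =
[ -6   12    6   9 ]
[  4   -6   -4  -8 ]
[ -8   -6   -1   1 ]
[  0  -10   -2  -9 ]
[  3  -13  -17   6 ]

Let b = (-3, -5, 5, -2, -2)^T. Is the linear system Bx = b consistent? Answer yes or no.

no

Row reduce the augmented matrix [B | b].
R2 ← R2 + (2/3)·R1: [0, 2, 0, -2, -7]
R3 ← R3 − (4/3)·R1: [0, -22, -9, -11, 9]
R5 ← R5 + (1/2)·R1: [0, -7, -14, 21/2, -7/2]
R3 ← R3 + (11)·R2: [0, 0, -9, -33, -68]
R4 ← R4 + (5)·R2: [0, 0, -2, -19, -37]
R5 ← R5 + (7/2)·R2: [0, 0, -14, 7/2, -28]
R4 ← R4 − (2/9)·R3: [0, 0, 0, -35/3, -197/9]
R5 ← R5 − (14/9)·R3: [0, 0, 0, 329/6, 700/9]
R5 ← R5 + (47/10)·R4: [0, 0, 0, 0, -251/10]
The echelon form has 5 nonzero rows; the last pivot sits in the augmented column, so rank(B) = 4 but rank([B|b]) = 5.
Since the ranks differ, the system is inconsistent.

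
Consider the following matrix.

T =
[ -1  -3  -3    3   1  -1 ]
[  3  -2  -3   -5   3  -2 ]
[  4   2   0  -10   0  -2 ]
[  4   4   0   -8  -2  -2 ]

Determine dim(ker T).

Row reduce to echelon form.
R2 ← R2 + (3)·R1: [0, -11, -12, 4, 6, -5]
R3 ← R3 + (4)·R1: [0, -10, -12, 2, 4, -6]
R4 ← R4 + (4)·R1: [0, -8, -12, 4, 2, -6]
R3 ← R3 − (10/11)·R2: [0, 0, -12/11, -18/11, -16/11, -16/11]
R4 ← R4 − (8/11)·R2: [0, 0, -36/11, 12/11, -26/11, -26/11]
R4 ← R4 − (3)·R3: [0, 0, 0, 6, 2, 2]
4 nonzero rows, so rank(T) = 4.
T has 6 columns; by rank–nullity, nullity = 6 − 4 = 2.

2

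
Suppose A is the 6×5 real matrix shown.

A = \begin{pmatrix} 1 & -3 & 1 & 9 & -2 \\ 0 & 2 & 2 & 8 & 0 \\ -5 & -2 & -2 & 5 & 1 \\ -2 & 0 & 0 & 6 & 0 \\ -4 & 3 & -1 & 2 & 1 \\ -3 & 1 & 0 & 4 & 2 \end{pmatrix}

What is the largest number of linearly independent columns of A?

Row reduce to echelon form.
R3 ← R3 + (5)·R1: [0, -17, 3, 50, -9]
R4 ← R4 + (2)·R1: [0, -6, 2, 24, -4]
R5 ← R5 + (4)·R1: [0, -9, 3, 38, -7]
R6 ← R6 + (3)·R1: [0, -8, 3, 31, -4]
R3 ← R3 + (17/2)·R2: [0, 0, 20, 118, -9]
R4 ← R4 + (3)·R2: [0, 0, 8, 48, -4]
R5 ← R5 + (9/2)·R2: [0, 0, 12, 74, -7]
R6 ← R6 + (4)·R2: [0, 0, 11, 63, -4]
R4 ← R4 − (2/5)·R3: [0, 0, 0, 4/5, -2/5]
R5 ← R5 − (3/5)·R3: [0, 0, 0, 16/5, -8/5]
R6 ← R6 − (11/20)·R3: [0, 0, 0, -19/10, 19/20]
R5 ← R5 − (4)·R4: [0, 0, 0, 0, 0]
R6 ← R6 + (19/8)·R4: [0, 0, 0, 0, 0]
Echelon form has 4 nonzero rows, so rank(A) = 4.
The rank gives the maximum number of linearly independent columns: 4.

4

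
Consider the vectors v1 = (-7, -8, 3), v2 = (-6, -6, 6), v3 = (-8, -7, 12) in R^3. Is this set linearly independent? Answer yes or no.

no

Form the matrix with these vectors as rows and row reduce.
R2 ← R2 − (6/7)·R1: [0, 6/7, 24/7]
R3 ← R3 − (8/7)·R1: [0, 15/7, 60/7]
R3 ← R3 − (5/2)·R2: [0, 0, 0]
2 nonzero rows, so the 3 vectors span a space of dimension 2.
Since 2 < 3, the vectors are linearly dependent.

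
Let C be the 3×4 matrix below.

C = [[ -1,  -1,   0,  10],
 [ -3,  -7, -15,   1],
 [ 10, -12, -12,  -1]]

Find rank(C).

Row reduce to echelon form.
R2 ← R2 − (3)·R1: [0, -4, -15, -29]
R3 ← R3 + (10)·R1: [0, -22, -12, 99]
R3 ← R3 − (11/2)·R2: [0, 0, 141/2, 517/2]
Echelon form has 3 nonzero rows, so rank(C) = 3.

3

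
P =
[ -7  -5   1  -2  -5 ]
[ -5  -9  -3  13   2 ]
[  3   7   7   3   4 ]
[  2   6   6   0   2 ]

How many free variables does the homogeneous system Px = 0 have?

Row reduce to echelon form.
R2 ← R2 − (5/7)·R1: [0, -38/7, -26/7, 101/7, 39/7]
R3 ← R3 + (3/7)·R1: [0, 34/7, 52/7, 15/7, 13/7]
R4 ← R4 + (2/7)·R1: [0, 32/7, 44/7, -4/7, 4/7]
R3 ← R3 + (17/19)·R2: [0, 0, 78/19, 286/19, 130/19]
R4 ← R4 + (16/19)·R2: [0, 0, 60/19, 220/19, 100/19]
R4 ← R4 − (10/13)·R3: [0, 0, 0, 0, 0]
3 nonzero rows, so rank(P) = 3.
P has 5 columns; by rank–nullity, nullity = 5 − 3 = 2.

2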